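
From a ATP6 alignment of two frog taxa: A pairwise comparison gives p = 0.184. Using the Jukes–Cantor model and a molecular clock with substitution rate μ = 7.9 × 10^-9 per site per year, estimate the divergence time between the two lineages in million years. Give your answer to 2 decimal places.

d = −(3/4) ln(1 − 4p/3) = −0.75 ln(1 − 0.245333) = −0.75 ln(0.754667)
  = −0.75 × (-0.281479) = 0.211109 substitutions/site.
Under a molecular clock d = 2μt, so t = d/(2μ) = 0.211109 / (2 × 7.9 × 10^-9) = 13.36 million years.

13.36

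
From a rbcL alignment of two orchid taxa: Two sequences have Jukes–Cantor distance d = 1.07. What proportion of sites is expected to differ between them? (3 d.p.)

0.570

p = (3/4)(1 − e^(−4d/3)) = 0.75 × (1 − e^(-1.426667)) = 0.75 × (1 − 0.240108) = 0.569919.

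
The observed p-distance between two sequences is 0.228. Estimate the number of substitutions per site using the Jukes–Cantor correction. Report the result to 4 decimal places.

0.2718

d = −(3/4) ln(1 − 4p/3) = −0.75 ln(1 − 0.304) = −0.75 ln(0.696)
  = −0.75 × (-0.362406) = 0.271805 substitutions/site.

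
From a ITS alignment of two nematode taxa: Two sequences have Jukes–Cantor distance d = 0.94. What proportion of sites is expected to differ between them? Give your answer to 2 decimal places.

0.54

p = (3/4)(1 − e^(−4d/3)) = 0.75 × (1 − e^(-1.253333)) = 0.75 × (1 − 0.285551) = 0.535837.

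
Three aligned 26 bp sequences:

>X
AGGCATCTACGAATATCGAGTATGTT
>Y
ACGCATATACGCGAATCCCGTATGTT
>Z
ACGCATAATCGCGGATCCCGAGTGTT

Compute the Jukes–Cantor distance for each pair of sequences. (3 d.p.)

X–Y: 7/26 sites differ → p ≈ 0.269231, d = −0.75 ln(1 − 0.358975) = 0.333515 ≈ 0.334.
X–Z: 11/26 sites differ → p ≈ 0.423077, d = −0.75 ln(1 − 0.564103) = 0.622762 ≈ 0.623.
Y–Z: 5/26 sites differ → p ≈ 0.192308, d = −0.75 ln(1 − 0.256411) = 0.222200 ≈ 0.222.

d(X,Y) = 0.334, d(X,Z) = 0.623, d(Y,Z) = 0.222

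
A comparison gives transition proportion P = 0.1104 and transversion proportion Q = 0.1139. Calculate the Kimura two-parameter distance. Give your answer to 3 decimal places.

Under the Kimura two-parameter model, d = −½ ln(1 − 2P − Q) − ¼ ln(1 − 2Q).
1 − 2P − Q = 0.6653, giving −½ ln(0.6653) = 0.203759.
1 − 2Q = 0.7722, giving −¼ ln(0.7722) = 0.064628.
d = 0.203759 + 0.064628 = 0.268387.

0.268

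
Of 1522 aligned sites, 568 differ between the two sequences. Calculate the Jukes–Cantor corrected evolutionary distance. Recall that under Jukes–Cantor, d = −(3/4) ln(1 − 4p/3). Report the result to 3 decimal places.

p = 568/1522 ≈ 0.373193.
d = −(3/4) ln(1 − 4p/3) = −0.75 ln(1 − 0.497591) = −0.75 ln(0.502409)
  = −0.75 × (-0.688341) = 0.516256 substitutions/site.

0.516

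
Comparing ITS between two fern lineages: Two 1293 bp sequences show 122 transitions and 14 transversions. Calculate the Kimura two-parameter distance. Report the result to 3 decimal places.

P = 122/1293 ≈ 0.094354 and Q = 14/1293 ≈ 0.010828.
Under the Kimura two-parameter model, d = −½ ln(1 − 2P − Q) − ¼ ln(1 − 2Q).
1 − 2P − Q = 0.800464, giving −½ ln(0.800464) = 0.111282.
1 − 2Q = 0.978344, giving −¼ ln(0.978344) = 0.005473.
d = 0.111282 + 0.005473 = 0.116755.

0.117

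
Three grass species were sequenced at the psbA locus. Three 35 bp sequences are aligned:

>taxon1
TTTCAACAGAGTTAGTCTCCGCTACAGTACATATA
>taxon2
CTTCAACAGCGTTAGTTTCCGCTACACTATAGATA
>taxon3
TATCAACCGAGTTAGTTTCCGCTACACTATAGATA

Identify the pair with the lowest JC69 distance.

taxon2 and taxon3

taxon1–taxon2: 6/35 differ, p = 0.171, d = 0.195.
taxon1–taxon3: 6/35 differ, p = 0.171, d = 0.195.
taxon2–taxon3: 4/35 differ, p = 0.114, d = 0.124.
The smallest distance is between taxon2 and taxon3.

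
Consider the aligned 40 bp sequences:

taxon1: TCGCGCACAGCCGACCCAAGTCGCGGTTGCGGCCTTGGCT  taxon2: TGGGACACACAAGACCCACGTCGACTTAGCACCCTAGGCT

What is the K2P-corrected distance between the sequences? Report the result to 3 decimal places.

Of 40 sites, 2 differences are transitions and 12 are transversions, so P = 2/40 = 0.05 and Q = 12/40 = 0.3.
Under the Kimura two-parameter model, d = −½ ln(1 − 2P − Q) − ¼ ln(1 − 2Q).
1 − 2P − Q = 0.6, giving −½ ln(0.6) = 0.255413.
1 − 2Q = 0.4, giving −¼ ln(0.4) = 0.229073.
d = 0.255413 + 0.229073 = 0.484486.

0.484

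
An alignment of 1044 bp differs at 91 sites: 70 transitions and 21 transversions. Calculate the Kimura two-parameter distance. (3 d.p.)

0.094

P = 70/1044 ≈ 0.06705 and Q = 21/1044 ≈ 0.020115.
Under the Kimura two-parameter model, d = −½ ln(1 − 2P − Q) − ¼ ln(1 − 2Q).
1 − 2P − Q = 0.845785, giving −½ ln(0.845785) = 0.083745.
1 − 2Q = 0.95977, giving −¼ ln(0.95977) = 0.010265.
d = 0.083745 + 0.010265 = 0.094010.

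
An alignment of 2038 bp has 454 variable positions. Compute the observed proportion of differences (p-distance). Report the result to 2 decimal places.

p = 454/2038 = 0.222767… ≈ 0.22 (to 2 d.p.).

0.22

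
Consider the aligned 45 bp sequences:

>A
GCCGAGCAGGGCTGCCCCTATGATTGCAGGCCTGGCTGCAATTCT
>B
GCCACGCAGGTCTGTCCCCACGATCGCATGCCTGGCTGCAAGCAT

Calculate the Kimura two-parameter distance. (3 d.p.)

Of 45 sites, 6 differences are transitions and 5 are transversions, so P = 6/45 ≈ 0.133333 and Q = 5/45 ≈ 0.111111.
Under the Kimura two-parameter model, d = −½ ln(1 − 2P − Q) − ¼ ln(1 − 2Q).
1 − 2P − Q = 0.622223, giving −½ ln(0.622223) = 0.237228.
1 − 2Q = 0.777778, giving −¼ ln(0.777778) = 0.062829.
d = 0.237228 + 0.062829 = 0.300057.

0.300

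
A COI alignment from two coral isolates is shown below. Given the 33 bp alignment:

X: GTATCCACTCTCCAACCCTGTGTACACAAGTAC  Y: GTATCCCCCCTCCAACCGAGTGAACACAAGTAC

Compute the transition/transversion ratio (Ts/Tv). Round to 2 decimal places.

0.25

Transitions are A↔G and C↔T; transversions are all other mismatches.
Transitions: 1. Transversions: 4.
R = 1/4 = 0.25.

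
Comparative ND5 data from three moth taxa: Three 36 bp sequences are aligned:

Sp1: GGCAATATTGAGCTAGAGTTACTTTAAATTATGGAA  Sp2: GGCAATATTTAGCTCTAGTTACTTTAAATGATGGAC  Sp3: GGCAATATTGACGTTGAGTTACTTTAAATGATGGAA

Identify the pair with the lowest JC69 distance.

Sp1 and Sp3

Sp1–Sp2: 5/36 differ, p = 0.139, d = 0.154.
Sp1–Sp3: 4/36 differ, p = 0.111, d = 0.120.
Sp2–Sp3: 6/36 differ, p = 0.167, d = 0.188.
The smallest distance is between Sp1 and Sp3.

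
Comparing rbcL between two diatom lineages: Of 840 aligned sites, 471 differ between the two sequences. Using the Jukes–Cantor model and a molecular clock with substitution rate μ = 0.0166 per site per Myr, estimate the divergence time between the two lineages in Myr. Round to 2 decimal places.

31.10

p = 471/840 ≈ 0.560714.
d = −(3/4) ln(1 − 4p/3) = −0.75 ln(1 − 0.747619) = −0.75 ln(0.252381)
  = −0.75 × (-1.376815) = 1.032611 substitutions/site.
Under a molecular clock d = 2μt, so t = d/(2μ) = 1.032611 / (2 × 0.0166) = 31.10 Myr.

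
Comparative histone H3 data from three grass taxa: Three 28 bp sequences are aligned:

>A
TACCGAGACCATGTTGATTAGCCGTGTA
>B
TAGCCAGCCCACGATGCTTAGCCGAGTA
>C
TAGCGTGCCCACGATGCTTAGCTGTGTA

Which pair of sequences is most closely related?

A–B: 7/28 differ, p = 0.250, d = 0.304.
A–C: 7/28 differ, p = 0.250, d = 0.304.
B–C: 4/28 differ, p = 0.143, d = 0.158.
The smallest distance is between B and C.

B and C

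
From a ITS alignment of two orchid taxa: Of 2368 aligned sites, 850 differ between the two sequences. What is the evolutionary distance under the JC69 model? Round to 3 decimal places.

0.488

p = 850/2368 ≈ 0.358953.
d = −(3/4) ln(1 − 4p/3) = −0.75 ln(1 − 0.478604) = −0.75 ln(0.521396)
  = −0.75 × (-0.651245) = 0.488434 substitutions/site.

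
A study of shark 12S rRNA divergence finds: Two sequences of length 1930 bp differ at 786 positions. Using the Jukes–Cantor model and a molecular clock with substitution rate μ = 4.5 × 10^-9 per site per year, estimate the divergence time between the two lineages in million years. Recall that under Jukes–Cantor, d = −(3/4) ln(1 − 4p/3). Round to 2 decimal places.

65.26

p = 786/1930 ≈ 0.407254.
d = −(3/4) ln(1 − 4p/3) = −0.75 ln(1 − 0.543005) = −0.75 ln(0.456995)
  = −0.75 × (-0.783083) = 0.587312 substitutions/site.
Under a molecular clock d = 2μt, so t = d/(2μ) = 0.587312 / (2 × 4.5 × 10^-9) = 65.26 million years.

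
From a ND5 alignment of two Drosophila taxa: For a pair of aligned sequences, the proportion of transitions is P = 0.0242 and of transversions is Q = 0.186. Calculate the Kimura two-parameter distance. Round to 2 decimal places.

Under the Kimura two-parameter model, d = −½ ln(1 − 2P − Q) − ¼ ln(1 − 2Q).
1 − 2P − Q = 0.7656, giving −½ ln(0.7656) = 0.133548.
1 − 2Q = 0.628, giving −¼ ln(0.628) = 0.116304.
d = 0.133548 + 0.116304 = 0.249852.

0.25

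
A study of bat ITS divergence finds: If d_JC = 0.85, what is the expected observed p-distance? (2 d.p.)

0.51

p = (3/4)(1 − e^(−4d/3)) = 0.75 × (1 − e^(-1.133333)) = 0.75 × (1 − 0.321958) = 0.508532.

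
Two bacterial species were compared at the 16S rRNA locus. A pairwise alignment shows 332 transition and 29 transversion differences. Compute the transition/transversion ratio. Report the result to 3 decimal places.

R = 332/29 = 11.448275… ≈ 11.448 (to 3 d.p.).

11.448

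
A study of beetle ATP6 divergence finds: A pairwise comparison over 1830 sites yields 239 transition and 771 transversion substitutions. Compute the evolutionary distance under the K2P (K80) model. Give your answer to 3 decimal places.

1.036

P = 239/1830 ≈ 0.130601 and Q = 771/1830 ≈ 0.421311.
Under the Kimura two-parameter model, d = −½ ln(1 − 2P − Q) − ¼ ln(1 − 2Q).
1 − 2P − Q = 0.317487, giving −½ ln(0.317487) = 0.573659.
1 − 2Q = 0.157378, giving −¼ ln(0.157378) = 0.462276.
d = 0.573659 + 0.462276 = 1.035935.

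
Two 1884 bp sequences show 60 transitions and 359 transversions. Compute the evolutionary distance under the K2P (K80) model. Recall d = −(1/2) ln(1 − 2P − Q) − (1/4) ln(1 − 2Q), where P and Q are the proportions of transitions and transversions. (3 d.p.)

0.267

P = 60/1884 ≈ 0.031847 and Q = 359/1884 ≈ 0.190552.
Under the Kimura two-parameter model, d = −½ ln(1 − 2P − Q) − ¼ ln(1 − 2Q).
1 − 2P − Q = 0.745754, giving −½ ln(0.745754) = 0.146680.
1 − 2Q = 0.618896, giving −¼ ln(0.618896) = 0.119955.
d = 0.146680 + 0.119955 = 0.266635.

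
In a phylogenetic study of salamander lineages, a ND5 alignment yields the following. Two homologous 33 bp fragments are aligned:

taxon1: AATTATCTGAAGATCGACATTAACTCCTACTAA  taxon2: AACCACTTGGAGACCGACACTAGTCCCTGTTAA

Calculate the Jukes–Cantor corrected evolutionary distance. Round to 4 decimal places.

0.4975

The sequences differ at 12 of 33 sites, so p = 12/33 ≈ 0.363636.
d = −(3/4) ln(1 − 4p/3) = −0.75 ln(1 − 0.484848) = −0.75 ln(0.515152)
  = −0.75 × (-0.663293) = 0.497470 substitutions/site.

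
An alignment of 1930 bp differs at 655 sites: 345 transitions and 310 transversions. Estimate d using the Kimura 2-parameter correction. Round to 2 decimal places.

0.46

P = 345/1930 ≈ 0.178756 and Q = 310/1930 ≈ 0.160622.
Under the Kimura two-parameter model, d = −½ ln(1 − 2P − Q) − ¼ ln(1 − 2Q).
1 − 2P − Q = 0.481866, giving −½ ln(0.481866) = 0.365045.
1 − 2Q = 0.678756, giving −¼ ln(0.678756) = 0.096873.
d = 0.365045 + 0.096873 = 0.461918.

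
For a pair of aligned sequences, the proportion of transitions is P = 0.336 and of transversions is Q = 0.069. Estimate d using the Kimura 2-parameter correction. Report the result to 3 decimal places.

0.713

Under the Kimura two-parameter model, d = −½ ln(1 − 2P − Q) − ¼ ln(1 − 2Q).
1 − 2P − Q = 0.259, giving −½ ln(0.259) = 0.675464.
1 − 2Q = 0.862, giving −¼ ln(0.862) = 0.037125.
d = 0.675464 + 0.037125 = 0.712589.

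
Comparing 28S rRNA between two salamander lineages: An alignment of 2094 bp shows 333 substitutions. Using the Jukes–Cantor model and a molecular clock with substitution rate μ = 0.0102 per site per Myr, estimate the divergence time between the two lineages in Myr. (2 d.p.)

8.76

p = 333/2094 ≈ 0.159026.
d = −(3/4) ln(1 − 4p/3) = −0.75 ln(1 − 0.212035) = −0.75 ln(0.787965)
  = −0.75 × (-0.238302) = 0.178727 substitutions/site.
Under a molecular clock d = 2μt, so t = d/(2μ) = 0.178727 / (2 × 0.0102) = 8.76 Myr.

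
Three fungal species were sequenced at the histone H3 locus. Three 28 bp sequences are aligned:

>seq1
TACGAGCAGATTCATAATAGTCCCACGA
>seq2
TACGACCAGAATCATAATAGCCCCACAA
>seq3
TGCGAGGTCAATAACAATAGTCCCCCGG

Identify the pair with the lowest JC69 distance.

seq1–seq2: 4/28 differ, p = 0.143, d = 0.158.
seq1–seq3: 9/28 differ, p = 0.321, d = 0.420.
seq2–seq3: 11/28 differ, p = 0.393, d = 0.556.
The smallest distance is between seq1 and seq2.

seq1 and seq2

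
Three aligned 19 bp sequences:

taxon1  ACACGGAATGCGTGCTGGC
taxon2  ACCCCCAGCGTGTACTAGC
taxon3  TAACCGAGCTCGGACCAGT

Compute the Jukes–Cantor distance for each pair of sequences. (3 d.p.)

taxon1–taxon2: 8/19 sites differ → p ≈ 0.421053, d = −0.75 ln(1 − 0.561404) = 0.618132 ≈ 0.618.
taxon1–taxon3: 11/19 sites differ → p ≈ 0.578947, d = −0.75 ln(1 − 0.771929) = 1.108574 ≈ 1.109.
taxon2–taxon3: 9/19 sites differ → p ≈ 0.473684, d = −0.75 ln(1 − 0.631579) = 0.748897 ≈ 0.749.

d(taxon1,taxon2) = 0.618, d(taxon1,taxon3) = 1.109, d(taxon2,taxon3) = 0.749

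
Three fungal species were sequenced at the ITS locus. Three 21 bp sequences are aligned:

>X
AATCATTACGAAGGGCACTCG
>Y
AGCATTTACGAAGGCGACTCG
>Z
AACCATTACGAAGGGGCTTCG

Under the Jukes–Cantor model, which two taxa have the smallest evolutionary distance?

X–Y: 6/21 differ, p = 0.286, d = 0.360.
X–Z: 4/21 differ, p = 0.190, d = 0.220.
Y–Z: 6/21 differ, p = 0.286, d = 0.360.
The smallest distance is between X and Z.

X and Z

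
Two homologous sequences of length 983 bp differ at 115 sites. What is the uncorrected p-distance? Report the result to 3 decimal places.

0.117

p = 115/983 = 0.116988… ≈ 0.117 (to 3 d.p.).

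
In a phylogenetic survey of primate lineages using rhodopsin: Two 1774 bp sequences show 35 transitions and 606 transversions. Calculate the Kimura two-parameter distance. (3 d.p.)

P = 35/1774 ≈ 0.019729 and Q = 606/1774 ≈ 0.341601.
Under the Kimura two-parameter model, d = −½ ln(1 − 2P − Q) − ¼ ln(1 − 2Q).
1 − 2P − Q = 0.618941, giving −½ ln(0.618941) = 0.239873.
1 − 2Q = 0.316798, giving −¼ ln(0.316798) = 0.287373.
d = 0.239873 + 0.287373 = 0.527246.

0.527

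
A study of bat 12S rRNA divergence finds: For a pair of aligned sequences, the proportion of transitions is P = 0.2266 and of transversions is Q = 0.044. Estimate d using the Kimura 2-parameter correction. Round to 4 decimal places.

Under the Kimura two-parameter model, d = −½ ln(1 − 2P − Q) − ¼ ln(1 − 2Q).
1 − 2P − Q = 0.5028, giving −½ ln(0.5028) = 0.343781.
1 − 2Q = 0.912, giving −¼ ln(0.912) = 0.023029.
d = 0.343781 + 0.023029 = 0.366810.

0.3668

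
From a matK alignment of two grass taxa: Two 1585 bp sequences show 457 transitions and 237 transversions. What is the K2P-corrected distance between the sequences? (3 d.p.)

0.736

P = 457/1585 ≈ 0.288328 and Q = 237/1585 ≈ 0.149527.
Under the Kimura two-parameter model, d = −½ ln(1 − 2P − Q) − ¼ ln(1 − 2Q).
1 − 2P − Q = 0.273817, giving −½ ln(0.273817) = 0.647648.
1 − 2Q = 0.700946, giving −¼ ln(0.700946) = 0.088831.
d = 0.647648 + 0.088831 = 0.736479.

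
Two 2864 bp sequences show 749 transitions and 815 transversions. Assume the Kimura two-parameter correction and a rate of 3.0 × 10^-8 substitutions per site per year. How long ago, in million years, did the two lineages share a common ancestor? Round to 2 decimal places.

17.24

P = 749/2864 ≈ 0.261522 and Q = 815/2864 ≈ 0.284567.
Under the Kimura two-parameter model, d = −½ ln(1 − 2P − Q) − ¼ ln(1 − 2Q).
1 − 2P − Q = 0.192389, giving −½ ln(0.192389) = 0.824118.
1 − 2Q = 0.430866, giving −¼ ln(0.430866) = 0.210490.
d = 0.824118 + 0.210490 = 1.034608.
Under a molecular clock d = 2μt, so t = d/(2μ) = 1.034608 / (2 × 3.0 × 10^-8) = 17.24 million years.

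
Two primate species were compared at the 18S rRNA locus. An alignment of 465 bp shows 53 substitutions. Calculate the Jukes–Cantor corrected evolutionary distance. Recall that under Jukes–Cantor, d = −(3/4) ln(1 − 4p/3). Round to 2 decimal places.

p = 53/465 ≈ 0.113978.
d = −(3/4) ln(1 − 4p/3) = −0.75 ln(1 − 0.151971) = −0.75 ln(0.848029)
  = −0.75 × (-0.164840) = 0.123630 substitutions/site.

0.12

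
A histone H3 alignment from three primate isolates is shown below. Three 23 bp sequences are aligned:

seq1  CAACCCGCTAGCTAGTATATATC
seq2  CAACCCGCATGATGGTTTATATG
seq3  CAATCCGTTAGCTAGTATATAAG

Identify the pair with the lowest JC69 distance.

seq1–seq2: 6/23 differ, p = 0.261, d = 0.321.
seq1–seq3: 4/23 differ, p = 0.174, d = 0.198.
seq2–seq3: 8/23 differ, p = 0.348, d = 0.467.
The smallest distance is between seq1 and seq3.

seq1 and seq3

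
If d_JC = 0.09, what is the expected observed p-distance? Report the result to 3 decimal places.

0.085

p = (3/4)(1 − e^(−4d/3)) = 0.75 × (1 − e^(-0.12)) = 0.75 × (1 − 0.886920) = 0.084810.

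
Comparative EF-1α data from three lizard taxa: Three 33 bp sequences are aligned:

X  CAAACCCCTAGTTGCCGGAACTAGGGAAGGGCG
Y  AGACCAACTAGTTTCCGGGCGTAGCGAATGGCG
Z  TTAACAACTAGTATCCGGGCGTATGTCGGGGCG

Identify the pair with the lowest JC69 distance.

Y and Z

X–Y: 11/33 differ, p = 0.333, d = 0.441.
X–Z: 13/33 differ, p = 0.394, d = 0.559.
Y–Z: 10/33 differ, p = 0.303, d = 0.388.
The smallest distance is between Y and Z.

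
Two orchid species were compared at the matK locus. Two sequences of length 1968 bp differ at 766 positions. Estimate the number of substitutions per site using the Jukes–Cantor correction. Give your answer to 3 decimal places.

p = 766/1968 ≈ 0.389228.
d = −(3/4) ln(1 − 4p/3) = −0.75 ln(1 − 0.518971) = −0.75 ln(0.481029)
  = −0.75 × (-0.731828) = 0.548871 substitutions/site.

0.549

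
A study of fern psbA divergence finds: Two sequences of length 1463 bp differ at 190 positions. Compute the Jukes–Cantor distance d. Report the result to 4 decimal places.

p = 190/1463 ≈ 0.12987.
d = −(3/4) ln(1 − 4p/3) = −0.75 ln(1 − 0.17316) = −0.75 ln(0.82684)
  = −0.75 × (-0.190144) = 0.142608 substitutions/site.

0.1426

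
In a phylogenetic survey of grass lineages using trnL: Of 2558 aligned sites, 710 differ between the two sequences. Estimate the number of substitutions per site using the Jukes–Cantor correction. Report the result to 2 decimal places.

p = 710/2558 ≈ 0.277561.
d = −(3/4) ln(1 − 4p/3) = −0.75 ln(1 − 0.370081) = −0.75 ln(0.629919)
  = −0.75 × (-0.462164) = 0.346623 substitutions/site.

0.35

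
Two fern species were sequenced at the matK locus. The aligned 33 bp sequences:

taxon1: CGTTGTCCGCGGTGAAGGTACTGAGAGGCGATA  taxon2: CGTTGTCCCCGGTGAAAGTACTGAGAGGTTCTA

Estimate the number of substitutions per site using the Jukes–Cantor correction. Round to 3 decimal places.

0.169

The sequences differ at 5 of 33 sites (9, 17, 29, 30, 31), so p = 5/33 ≈ 0.151515.
d = −(3/4) ln(1 − 4p/3) = −0.75 ln(1 − 0.20202) = −0.75 ln(0.79798)
  = −0.75 × (-0.225672) = 0.169254 substitutions/site.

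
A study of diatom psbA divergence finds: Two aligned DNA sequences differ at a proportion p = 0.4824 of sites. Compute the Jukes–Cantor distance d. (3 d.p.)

d = −(3/4) ln(1 − 4p/3) = −0.75 ln(1 − 0.6432) = −0.75 ln(0.3568)
  = −0.75 × (-1.030580) = 0.772935 substitutions/site.

0.773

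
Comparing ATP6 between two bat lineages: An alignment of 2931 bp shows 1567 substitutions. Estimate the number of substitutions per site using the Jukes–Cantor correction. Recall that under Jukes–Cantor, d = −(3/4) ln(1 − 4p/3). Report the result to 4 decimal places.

0.9358

p = 1567/2931 ≈ 0.53463.
d = −(3/4) ln(1 − 4p/3) = −0.75 ln(1 − 0.71284) = −0.75 ln(0.28716)
  = −0.75 × (-1.247716) = 0.935787 substitutions/site.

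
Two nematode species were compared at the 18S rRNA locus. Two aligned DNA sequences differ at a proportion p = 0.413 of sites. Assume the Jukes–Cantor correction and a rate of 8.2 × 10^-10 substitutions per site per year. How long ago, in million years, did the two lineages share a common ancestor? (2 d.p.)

365.85

d = −(3/4) ln(1 − 4p/3) = −0.75 ln(1 − 0.550667) = −0.75 ln(0.449333)
  = −0.75 × (-0.799991) = 0.599993 substitutions/site.
Under a molecular clock d = 2μt, so t = d/(2μ) = 0.599993 / (2 × 8.2 × 10^-10) = 365.85 million years.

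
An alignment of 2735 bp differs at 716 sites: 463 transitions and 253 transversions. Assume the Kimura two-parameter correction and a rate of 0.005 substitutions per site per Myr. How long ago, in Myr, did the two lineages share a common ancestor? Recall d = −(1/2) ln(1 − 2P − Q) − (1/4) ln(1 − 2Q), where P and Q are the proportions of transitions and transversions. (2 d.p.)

33.32

P = 463/2735 ≈ 0.169287 and Q = 253/2735 ≈ 0.092505.
Under the Kimura two-parameter model, d = −½ ln(1 − 2P − Q) − ¼ ln(1 − 2Q).
1 − 2P − Q = 0.568921, giving −½ ln(0.568921) = 0.282007.
1 − 2Q = 0.81499, giving −¼ ln(0.81499) = 0.051145.
d = 0.282007 + 0.051145 = 0.333152.
Under a molecular clock d = 2μt, so t = d/(2μ) = 0.333152 / (2 × 0.005) = 33.32 Myr.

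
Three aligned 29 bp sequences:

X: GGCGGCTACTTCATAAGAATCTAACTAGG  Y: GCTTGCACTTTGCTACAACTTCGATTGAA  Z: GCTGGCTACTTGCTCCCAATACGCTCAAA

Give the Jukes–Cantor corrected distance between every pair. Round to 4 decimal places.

X–Y: 18/29 sites differ → p ≈ 0.62069, d = −0.75 ln(1 − 0.827587) = 1.318397 ≈ 1.3184.
X–Z: 15/29 sites differ → p ≈ 0.517241, d = −0.75 ln(1 − 0.689655) = 0.877553 ≈ 0.8776.
Y–Z: 11/29 sites differ → p ≈ 0.37931, d = −0.75 ln(1 − 0.505747) = 0.528531 ≈ 0.5285.

d(X,Y) = 1.3184, d(X,Z) = 0.8776, d(Y,Z) = 0.5285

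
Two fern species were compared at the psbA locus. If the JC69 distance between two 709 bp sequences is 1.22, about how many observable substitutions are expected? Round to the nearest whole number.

427

Invert JC69: p = (3/4)(1 − e^(−4d/3)) = 0.75 × (1 − e^(-1.626667)) = 0.75 × (1 − 0.196584) = 0.602562.
Expected differing sites = pL ≈ 0.602562 × 709 = 427.216458 ≈ 427.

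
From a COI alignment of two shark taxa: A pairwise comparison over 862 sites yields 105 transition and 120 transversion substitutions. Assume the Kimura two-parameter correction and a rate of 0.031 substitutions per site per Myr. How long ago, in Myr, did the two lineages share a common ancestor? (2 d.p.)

P = 105/862 ≈ 0.12181 and Q = 120/862 ≈ 0.139211.
Under the Kimura two-parameter model, d = −½ ln(1 − 2P − Q) − ¼ ln(1 − 2Q).
1 − 2P − Q = 0.617169, giving −½ ln(0.617169) = 0.241306.
1 − 2Q = 0.721578, giving −¼ ln(0.721578) = 0.081579.
d = 0.241306 + 0.081579 = 0.322885.
Under a molecular clock d = 2μt, so t = d/(2μ) = 0.322885 / (2 × 0.031) = 5.21 Myr.

5.21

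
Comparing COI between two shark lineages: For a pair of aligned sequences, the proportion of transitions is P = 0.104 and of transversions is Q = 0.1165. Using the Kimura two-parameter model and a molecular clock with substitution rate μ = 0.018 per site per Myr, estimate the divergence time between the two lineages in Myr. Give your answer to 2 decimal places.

7.29

Under the Kimura two-parameter model, d = −½ ln(1 − 2P − Q) − ¼ ln(1 − 2Q).
1 − 2P − Q = 0.6755, giving −½ ln(0.6755) = 0.196151.
1 − 2Q = 0.767, giving −¼ ln(0.767) = 0.066317.
d = 0.196151 + 0.066317 = 0.262468.
Under a molecular clock d = 2μt, so t = d/(2μ) = 0.262468 / (2 × 0.018) = 7.29 Myr.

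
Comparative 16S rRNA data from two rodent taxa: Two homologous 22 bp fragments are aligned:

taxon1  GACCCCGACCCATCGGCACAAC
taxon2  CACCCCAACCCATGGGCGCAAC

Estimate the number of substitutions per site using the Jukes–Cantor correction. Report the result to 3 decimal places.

0.208

The sequences differ at 4 of 22 sites (1, 7, 14, 18), so p = 4/22 ≈ 0.181818.
d = −(3/4) ln(1 − 4p/3) = −0.75 ln(1 − 0.242424) = −0.75 ln(0.757576)
  = −0.75 × (-0.277631) = 0.208223 substitutions/site.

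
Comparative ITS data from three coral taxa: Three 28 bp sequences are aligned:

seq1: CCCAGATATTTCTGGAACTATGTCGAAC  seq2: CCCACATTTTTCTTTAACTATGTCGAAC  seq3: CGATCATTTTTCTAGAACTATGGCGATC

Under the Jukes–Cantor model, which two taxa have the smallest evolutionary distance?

seq1 and seq2

seq1–seq2: 4/28 differ, p = 0.143, d = 0.158.
seq1–seq3: 8/28 differ, p = 0.286, d = 0.360.
seq2–seq3: 7/28 differ, p = 0.250, d = 0.304.
The smallest distance is between seq1 and seq2.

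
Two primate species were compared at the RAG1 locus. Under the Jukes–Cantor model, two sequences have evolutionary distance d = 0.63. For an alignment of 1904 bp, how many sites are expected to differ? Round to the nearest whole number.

Invert JC69: p = (3/4)(1 − e^(−4d/3)) = 0.75 × (1 − e^(-0.84)) = 0.75 × (1 − 0.431711) = 0.426217.
Expected differing sites = pL ≈ 0.426217 × 1904 = 811.517168 ≈ 812.

812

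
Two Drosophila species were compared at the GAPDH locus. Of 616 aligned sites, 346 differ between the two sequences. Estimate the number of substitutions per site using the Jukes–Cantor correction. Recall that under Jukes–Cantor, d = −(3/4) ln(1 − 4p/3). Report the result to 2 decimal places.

1.04

p = 346/616 ≈ 0.561688.
d = −(3/4) ln(1 − 4p/3) = −0.75 ln(1 − 0.748917) = −0.75 ln(0.251083)
  = −0.75 × (-1.381972) = 1.036479 substitutions/site.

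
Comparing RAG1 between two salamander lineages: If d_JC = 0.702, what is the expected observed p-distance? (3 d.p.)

0.456

p = (3/4)(1 − e^(−4d/3)) = 0.75 × (1 − e^(-0.936)) = 0.75 × (1 − 0.392193) = 0.455855.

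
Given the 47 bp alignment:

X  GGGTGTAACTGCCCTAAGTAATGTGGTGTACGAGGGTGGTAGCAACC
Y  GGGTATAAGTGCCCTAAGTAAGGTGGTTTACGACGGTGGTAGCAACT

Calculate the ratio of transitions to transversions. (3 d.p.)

0.500

Transitions are A↔G and C↔T; transversions are all other mismatches.
Transitions: 2. Transversions: 4.
R = 2/4 = 0.500.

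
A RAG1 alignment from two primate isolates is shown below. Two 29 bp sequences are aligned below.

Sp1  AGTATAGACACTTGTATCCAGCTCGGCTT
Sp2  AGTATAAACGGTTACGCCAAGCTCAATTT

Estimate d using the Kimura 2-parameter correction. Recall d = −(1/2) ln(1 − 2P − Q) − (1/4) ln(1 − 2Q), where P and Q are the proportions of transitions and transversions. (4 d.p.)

0.6221

Of 29 sites, 9 differences are transitions and 2 are transversions, so P = 9/29 ≈ 0.310345 and Q = 2/29 ≈ 0.068966.
Under the Kimura two-parameter model, d = −½ ln(1 − 2P − Q) − ¼ ln(1 − 2Q).
1 − 2P − Q = 0.310344, giving −½ ln(0.310344) = 0.585037.
1 − 2Q = 0.862068, giving −¼ ln(0.862068) = 0.037105.
d = 0.585037 + 0.037105 = 0.622142.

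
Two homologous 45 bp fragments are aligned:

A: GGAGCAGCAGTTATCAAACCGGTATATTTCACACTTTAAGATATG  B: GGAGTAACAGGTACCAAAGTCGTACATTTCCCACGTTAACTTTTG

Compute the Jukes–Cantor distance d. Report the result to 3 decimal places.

The sequences differ at 13 of 45 sites, so p = 13/45 ≈ 0.288889.
d = −(3/4) ln(1 − 4p/3) = −0.75 ln(1 − 0.385185) = −0.75 ln(0.614815)
  = −0.75 × (-0.486434) = 0.364826 substitutions/site.

0.365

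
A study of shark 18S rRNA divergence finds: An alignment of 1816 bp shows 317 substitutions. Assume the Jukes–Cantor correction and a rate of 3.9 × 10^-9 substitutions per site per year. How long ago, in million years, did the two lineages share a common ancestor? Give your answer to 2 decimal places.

p = 317/1816 ≈ 0.174559.
d = −(3/4) ln(1 − 4p/3) = −0.75 ln(1 − 0.232745) = −0.75 ln(0.767255)
  = −0.75 × (-0.264936) = 0.198702 substitutions/site.
Under a molecular clock d = 2μt, so t = d/(2μ) = 0.198702 / (2 × 3.9 × 10^-9) = 25.47 million years.

25.47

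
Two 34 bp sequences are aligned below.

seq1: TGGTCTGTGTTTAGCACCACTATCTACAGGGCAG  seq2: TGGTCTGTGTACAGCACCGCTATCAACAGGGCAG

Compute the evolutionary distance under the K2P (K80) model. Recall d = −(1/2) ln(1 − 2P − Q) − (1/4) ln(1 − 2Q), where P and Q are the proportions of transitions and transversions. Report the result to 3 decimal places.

Of 34 sites, 2 differences are transitions and 2 are transversions, so P = 2/34 ≈ 0.058824 and Q = 2/34 ≈ 0.058824.
Under the Kimura two-parameter model, d = −½ ln(1 − 2P − Q) − ¼ ln(1 − 2Q).
1 − 2P − Q = 0.823528, giving −½ ln(0.823528) = 0.097079.
1 − 2Q = 0.882352, giving −¼ ln(0.882352) = 0.031291.
d = 0.097079 + 0.031291 = 0.128370.

0.128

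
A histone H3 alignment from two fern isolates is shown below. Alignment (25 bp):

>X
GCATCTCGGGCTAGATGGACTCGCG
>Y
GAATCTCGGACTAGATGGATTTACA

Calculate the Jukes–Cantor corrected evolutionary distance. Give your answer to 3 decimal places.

0.289

The sequences differ at 6 of 25 sites (2, 10, 20, 22, 23, 25), so p = 6/25 = 0.24.
d = −(3/4) ln(1 − 4p/3) = −0.75 ln(1 − 0.32) = −0.75 ln(0.68)
  = −0.75 × (-0.385662) = 0.289247 substitutions/site.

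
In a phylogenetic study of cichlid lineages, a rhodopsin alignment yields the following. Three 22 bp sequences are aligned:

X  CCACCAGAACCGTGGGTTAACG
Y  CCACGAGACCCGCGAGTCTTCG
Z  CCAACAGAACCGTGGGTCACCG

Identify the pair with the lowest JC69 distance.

X–Y: 7/22 differ, p = 0.318, d = 0.414.
X–Z: 3/22 differ, p = 0.136, d = 0.151.
Y–Z: 7/22 differ, p = 0.318, d = 0.414.
The smallest distance is between X and Z.

X and Z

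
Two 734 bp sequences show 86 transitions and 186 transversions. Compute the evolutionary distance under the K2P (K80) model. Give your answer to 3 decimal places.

0.511

P = 86/734 ≈ 0.117166 and Q = 186/734 ≈ 0.253406.
Under the Kimura two-parameter model, d = −½ ln(1 − 2P − Q) − ¼ ln(1 − 2Q).
1 − 2P − Q = 0.512262, giving −½ ln(0.512262) = 0.334460.
1 − 2Q = 0.493188, giving −¼ ln(0.493188) = 0.176716.
d = 0.334460 + 0.176716 = 0.511176.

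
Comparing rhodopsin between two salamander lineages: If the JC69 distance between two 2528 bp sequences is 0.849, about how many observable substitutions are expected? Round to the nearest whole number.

Invert JC69: p = (3/4)(1 − e^(−4d/3)) = 0.75 × (1 − e^(-1.132)) = 0.75 × (1 − 0.322388) = 0.508209.
Expected differing sites = pL ≈ 0.508209 × 2528 = 1284.752352 ≈ 1285.

1285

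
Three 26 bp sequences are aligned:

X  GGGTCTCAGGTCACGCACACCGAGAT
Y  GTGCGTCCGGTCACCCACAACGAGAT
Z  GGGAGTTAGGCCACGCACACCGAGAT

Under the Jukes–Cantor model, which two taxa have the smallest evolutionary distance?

X–Y: 6/26 differ, p = 0.231, d = 0.276.
X–Z: 4/26 differ, p = 0.154, d = 0.172.
Y–Z: 7/26 differ, p = 0.269, d = 0.334.
The smallest distance is between X and Z.

X and Z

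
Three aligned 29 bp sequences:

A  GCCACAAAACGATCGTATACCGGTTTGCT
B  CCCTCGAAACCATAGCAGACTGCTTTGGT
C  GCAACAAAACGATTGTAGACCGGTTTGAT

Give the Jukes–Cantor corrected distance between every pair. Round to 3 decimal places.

d(A,B) = 0.462, d(A,C) = 0.152, d(B,C) = 0.462

A–B: 10/29 sites differ → p ≈ 0.344828, d = −0.75 ln(1 − 0.459771) = 0.461822 ≈ 0.462.
A–C: 4/29 sites differ → p ≈ 0.137931, d = −0.75 ln(1 − 0.183908) = 0.152421 ≈ 0.152.
B–C: 10/29 sites differ → p ≈ 0.344828, d = −0.75 ln(1 − 0.459771) = 0.461822 ≈ 0.462.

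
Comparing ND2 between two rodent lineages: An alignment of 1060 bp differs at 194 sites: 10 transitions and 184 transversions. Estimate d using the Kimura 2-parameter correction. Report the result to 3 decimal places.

0.213

P = 10/1060 ≈ 0.009434 and Q = 184/1060 ≈ 0.173585.
Under the Kimura two-parameter model, d = −½ ln(1 − 2P − Q) − ¼ ln(1 − 2Q).
1 − 2P − Q = 0.807547, giving −½ ln(0.807547) = 0.106877.
1 − 2Q = 0.65283, giving −¼ ln(0.65283) = 0.106610.
d = 0.106877 + 0.106610 = 0.213487.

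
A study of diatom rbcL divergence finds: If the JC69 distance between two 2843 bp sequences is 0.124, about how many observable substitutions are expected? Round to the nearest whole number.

Invert JC69: p = (3/4)(1 − e^(−4d/3)) = 0.75 × (1 − e^(-0.165333)) = 0.75 × (1 − 0.847611) = 0.114292.
Expected differing sites = pL ≈ 0.114292 × 2843 = 324.932156 ≈ 325.

325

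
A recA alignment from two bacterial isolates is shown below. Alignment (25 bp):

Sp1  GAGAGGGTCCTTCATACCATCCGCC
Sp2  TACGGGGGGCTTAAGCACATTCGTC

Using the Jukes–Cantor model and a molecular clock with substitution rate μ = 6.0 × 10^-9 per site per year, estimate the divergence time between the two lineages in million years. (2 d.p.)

55.22

The sequences differ at 11 of 25 sites, so p = 11/25 = 0.44.
d = −(3/4) ln(1 − 4p/3) = −0.75 ln(1 − 0.586667) = −0.75 ln(0.413333)
  = −0.75 × (-0.883502) = 0.662627 substitutions/site.
Under a molecular clock d = 2μt, so t = d/(2μ) = 0.662627 / (2 × 6.0 × 10^-9) = 55.22 million years.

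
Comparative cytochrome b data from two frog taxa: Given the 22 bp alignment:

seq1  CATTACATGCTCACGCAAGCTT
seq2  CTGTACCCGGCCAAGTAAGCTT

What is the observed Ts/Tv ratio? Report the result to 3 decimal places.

0.600

Transitions are A↔G and C↔T; transversions are all other mismatches.
Transitions: 3. Transversions: 5.
R = 3/5 = 0.600.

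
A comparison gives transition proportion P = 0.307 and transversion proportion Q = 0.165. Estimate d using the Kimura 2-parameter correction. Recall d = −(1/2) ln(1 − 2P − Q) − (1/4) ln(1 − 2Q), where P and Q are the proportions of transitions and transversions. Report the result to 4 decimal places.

Under the Kimura two-parameter model, d = −½ ln(1 − 2P − Q) − ¼ ln(1 − 2Q).
1 − 2P − Q = 0.221, giving −½ ln(0.221) = 0.754796.
1 − 2Q = 0.67, giving −¼ ln(0.67) = 0.100119.
d = 0.754796 + 0.100119 = 0.854915.

0.8549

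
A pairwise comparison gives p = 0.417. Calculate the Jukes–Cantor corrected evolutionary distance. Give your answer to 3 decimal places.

0.609

d = −(3/4) ln(1 − 4p/3) = −0.75 ln(1 − 0.556) = −0.75 ln(0.444)
  = −0.75 × (-0.811931) = 0.608948 substitutions/site.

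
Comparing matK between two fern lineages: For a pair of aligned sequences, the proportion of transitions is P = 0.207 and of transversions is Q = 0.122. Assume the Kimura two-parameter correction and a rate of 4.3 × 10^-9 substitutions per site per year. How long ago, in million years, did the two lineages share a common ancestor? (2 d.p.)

52.77

Under the Kimura two-parameter model, d = −½ ln(1 − 2P − Q) − ¼ ln(1 − 2Q).
1 − 2P − Q = 0.464, giving −½ ln(0.464) = 0.383935.
1 − 2Q = 0.756, giving −¼ ln(0.756) = 0.069928.
d = 0.383935 + 0.069928 = 0.453863.
Under a molecular clock d = 2μt, so t = d/(2μ) = 0.453863 / (2 × 4.3 × 10^-9) = 52.77 million years.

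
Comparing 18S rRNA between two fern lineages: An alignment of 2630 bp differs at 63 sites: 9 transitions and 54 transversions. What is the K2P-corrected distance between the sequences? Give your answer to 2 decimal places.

0.02

P = 9/2630 ≈ 0.003422 and Q = 54/2630 ≈ 0.020532.
Under the Kimura two-parameter model, d = −½ ln(1 − 2P − Q) − ¼ ln(1 − 2Q).
1 − 2P − Q = 0.972624, giving −½ ln(0.972624) = 0.013879.
1 − 2Q = 0.958936, giving −¼ ln(0.958936) = 0.010483.
d = 0.013879 + 0.010483 = 0.024362.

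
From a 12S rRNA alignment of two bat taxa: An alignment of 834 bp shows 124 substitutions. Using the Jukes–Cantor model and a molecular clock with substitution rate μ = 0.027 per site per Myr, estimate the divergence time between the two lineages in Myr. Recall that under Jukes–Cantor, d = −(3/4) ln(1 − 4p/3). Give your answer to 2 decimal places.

3.07

p = 124/834 ≈ 0.148681.
d = −(3/4) ln(1 − 4p/3) = −0.75 ln(1 − 0.198241) = −0.75 ln(0.801759)
  = −0.75 × (-0.220947) = 0.165710 substitutions/site.
Under a molecular clock d = 2μt, so t = d/(2μ) = 0.165710 / (2 × 0.027) = 3.07 Myr.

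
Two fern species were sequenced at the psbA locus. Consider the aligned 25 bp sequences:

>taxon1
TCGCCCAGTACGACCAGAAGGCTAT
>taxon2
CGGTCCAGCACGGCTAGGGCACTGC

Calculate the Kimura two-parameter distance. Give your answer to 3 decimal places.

1.104

Of 25 sites, 10 differences are transitions and 2 are transversions, so P = 10/25 = 0.4 and Q = 2/25 = 0.08.
Under the Kimura two-parameter model, d = −½ ln(1 − 2P − Q) − ¼ ln(1 − 2Q).
1 − 2P − Q = 0.12, giving −½ ln(0.12) = 1.060132.
1 − 2Q = 0.84, giving −¼ ln(0.84) = 0.043588.
d = 1.060132 + 0.043588 = 1.103720.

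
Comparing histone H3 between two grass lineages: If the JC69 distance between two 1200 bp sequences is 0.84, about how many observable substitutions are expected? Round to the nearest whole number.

Invert JC69: p = (3/4)(1 − e^(−4d/3)) = 0.75 × (1 − e^(-1.12)) = 0.75 × (1 − 0.326280) = 0.505290.
Expected differing sites = pL ≈ 0.505290 × 1200 = 606.348 ≈ 606.

606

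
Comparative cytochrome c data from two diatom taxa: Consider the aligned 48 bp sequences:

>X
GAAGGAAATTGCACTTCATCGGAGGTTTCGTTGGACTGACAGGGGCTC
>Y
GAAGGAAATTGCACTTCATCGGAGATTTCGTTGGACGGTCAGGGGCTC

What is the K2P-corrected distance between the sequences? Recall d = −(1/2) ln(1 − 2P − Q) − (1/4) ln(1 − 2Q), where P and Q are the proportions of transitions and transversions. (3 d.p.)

Of 48 sites, 1 differences are transitions and 2 are transversions, so P = 1/48 ≈ 0.020833 and Q = 2/48 ≈ 0.041667.
Under the Kimura two-parameter model, d = −½ ln(1 − 2P − Q) − ¼ ln(1 − 2Q).
1 − 2P − Q = 0.916667, giving −½ ln(0.916667) = 0.043506.
1 − 2Q = 0.916666, giving −¼ ln(0.916666) = 0.021753.
d = 0.043506 + 0.021753 = 0.065259.

0.065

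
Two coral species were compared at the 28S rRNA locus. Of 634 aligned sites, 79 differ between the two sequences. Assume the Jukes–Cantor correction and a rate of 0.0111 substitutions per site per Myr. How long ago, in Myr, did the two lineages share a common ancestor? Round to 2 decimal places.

6.14

p = 79/634 ≈ 0.124606.
d = −(3/4) ln(1 − 4p/3) = −0.75 ln(1 − 0.166141) = −0.75 ln(0.833859)
  = −0.75 × (-0.181691) = 0.136268 substitutions/site.
Under a molecular clock d = 2μt, so t = d/(2μ) = 0.136268 / (2 × 0.0111) = 6.14 Myr.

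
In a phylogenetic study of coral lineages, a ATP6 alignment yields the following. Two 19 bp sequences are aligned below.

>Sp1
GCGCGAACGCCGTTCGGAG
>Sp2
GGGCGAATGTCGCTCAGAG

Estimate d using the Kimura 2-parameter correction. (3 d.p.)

0.349

Of 19 sites, 4 differences are transitions and 1 are transversions, so P = 4/19 ≈ 0.210526 and Q = 1/19 ≈ 0.052632.
Under the Kimura two-parameter model, d = −½ ln(1 − 2P − Q) − ¼ ln(1 − 2Q).
1 − 2P − Q = 0.526316, giving −½ ln(0.526316) = 0.320927.
1 − 2Q = 0.894736, giving −¼ ln(0.894736) = 0.027807.
d = 0.320927 + 0.027807 = 0.348734.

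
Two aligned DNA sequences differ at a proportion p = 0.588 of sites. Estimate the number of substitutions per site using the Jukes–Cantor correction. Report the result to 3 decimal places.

d = −(3/4) ln(1 − 4p/3) = −0.75 ln(1 − 0.784) = −0.75 ln(0.216)
  = −0.75 × (-1.532477) = 1.149358 substitutions/site.

1.149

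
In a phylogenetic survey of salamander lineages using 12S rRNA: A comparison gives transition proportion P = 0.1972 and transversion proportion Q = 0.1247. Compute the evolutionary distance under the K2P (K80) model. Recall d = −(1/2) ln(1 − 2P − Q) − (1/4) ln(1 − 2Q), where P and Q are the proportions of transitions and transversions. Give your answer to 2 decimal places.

0.44

Under the Kimura two-parameter model, d = −½ ln(1 − 2P − Q) − ¼ ln(1 − 2Q).
1 − 2P − Q = 0.4809, giving −½ ln(0.4809) = 0.366048.
1 − 2Q = 0.7506, giving −¼ ln(0.7506) = 0.071721.
d = 0.366048 + 0.071721 = 0.437769.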